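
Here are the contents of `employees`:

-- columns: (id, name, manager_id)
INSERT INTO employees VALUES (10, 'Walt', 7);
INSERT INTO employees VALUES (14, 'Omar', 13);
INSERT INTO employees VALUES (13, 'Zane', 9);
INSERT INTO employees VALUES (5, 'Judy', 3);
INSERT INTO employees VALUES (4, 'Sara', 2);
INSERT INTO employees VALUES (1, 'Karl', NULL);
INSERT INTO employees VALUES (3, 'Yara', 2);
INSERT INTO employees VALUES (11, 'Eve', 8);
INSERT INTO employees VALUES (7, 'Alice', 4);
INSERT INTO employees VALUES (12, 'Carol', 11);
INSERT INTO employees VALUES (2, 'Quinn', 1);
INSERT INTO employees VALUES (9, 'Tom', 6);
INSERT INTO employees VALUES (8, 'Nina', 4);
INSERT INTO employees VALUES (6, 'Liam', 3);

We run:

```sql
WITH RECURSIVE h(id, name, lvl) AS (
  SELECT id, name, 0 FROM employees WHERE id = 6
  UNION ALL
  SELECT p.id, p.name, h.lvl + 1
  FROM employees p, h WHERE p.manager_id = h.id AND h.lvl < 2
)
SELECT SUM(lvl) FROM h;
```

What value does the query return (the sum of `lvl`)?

3

Base: id=6 (Liam) at lvl 0.
Iteration 1: rows with manager_id in {6} -> Tom (id 9, lvl 1).
Iteration 2: rows with manager_id in {9} -> Zane (id 13, lvl 2).
Iteration 3: lvl < 2 fails for all current rows; recursion stops.
SUM(lvl) = 0 + 1 + 2 = 3.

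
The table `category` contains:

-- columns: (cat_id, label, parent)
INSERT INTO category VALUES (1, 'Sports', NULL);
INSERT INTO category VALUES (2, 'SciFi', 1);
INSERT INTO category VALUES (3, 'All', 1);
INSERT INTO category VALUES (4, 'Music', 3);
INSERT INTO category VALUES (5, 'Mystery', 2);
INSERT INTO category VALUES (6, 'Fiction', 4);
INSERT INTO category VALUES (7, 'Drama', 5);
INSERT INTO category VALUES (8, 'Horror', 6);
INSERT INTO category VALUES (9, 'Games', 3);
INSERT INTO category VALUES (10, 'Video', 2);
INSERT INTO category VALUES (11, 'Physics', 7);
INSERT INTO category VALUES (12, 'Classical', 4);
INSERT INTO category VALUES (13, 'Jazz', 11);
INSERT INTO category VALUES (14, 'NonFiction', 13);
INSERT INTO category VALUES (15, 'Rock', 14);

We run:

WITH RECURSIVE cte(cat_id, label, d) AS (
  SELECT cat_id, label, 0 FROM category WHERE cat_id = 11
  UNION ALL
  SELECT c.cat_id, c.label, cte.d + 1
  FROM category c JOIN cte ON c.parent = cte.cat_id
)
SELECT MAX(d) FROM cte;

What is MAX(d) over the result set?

Base: cat_id=11 (Physics) at d 0.
Iteration 1: rows with parent in {11} -> Jazz (id 13, d 1).
Iteration 2: rows with parent in {13} -> NonFiction (id 14, d 2).
Iteration 3: rows with parent in {14} -> Rock (id 15, d 3).
Iteration 4: no rows with parent in {15}; recursion stops.
d values: 0, 1, 2, 3; the maximum is 3.

3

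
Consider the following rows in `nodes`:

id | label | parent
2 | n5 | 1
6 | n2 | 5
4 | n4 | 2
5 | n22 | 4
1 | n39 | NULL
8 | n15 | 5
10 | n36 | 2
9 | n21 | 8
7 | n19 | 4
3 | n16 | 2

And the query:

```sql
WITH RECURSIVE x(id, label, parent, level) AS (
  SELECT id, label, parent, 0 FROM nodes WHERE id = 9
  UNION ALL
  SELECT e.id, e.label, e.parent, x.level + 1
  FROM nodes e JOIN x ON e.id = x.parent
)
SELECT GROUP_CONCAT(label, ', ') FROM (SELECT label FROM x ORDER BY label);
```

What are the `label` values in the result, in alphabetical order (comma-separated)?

Base: id=9 (n21), parent=8, level 0.
Iteration 1: join on id=8 -> n15 (id 8, parent=5, level 1).
Iteration 2: join on id=5 -> n22 (id 5, parent=4, level 2).
Iteration 3: join on id=4 -> n4 (id 4, parent=2, level 3).
Iteration 4: join on id=2 -> n5 (id 2, parent=1, level 4).
Iteration 5: join on id=1 -> n39 (id 1, parent=NULL, level 5).
Iteration 6: parent is NULL; no match; recursion stops.

n15, n21, n22, n39, n4, n5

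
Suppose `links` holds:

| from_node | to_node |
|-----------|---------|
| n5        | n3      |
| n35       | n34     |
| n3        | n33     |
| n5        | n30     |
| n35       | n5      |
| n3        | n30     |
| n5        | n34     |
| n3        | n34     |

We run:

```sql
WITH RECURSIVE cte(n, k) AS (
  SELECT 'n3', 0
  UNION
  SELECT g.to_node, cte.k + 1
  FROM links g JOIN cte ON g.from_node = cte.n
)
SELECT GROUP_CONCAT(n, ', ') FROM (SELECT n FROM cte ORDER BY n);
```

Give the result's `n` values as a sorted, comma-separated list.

n3, n30, n33, n34

Base: (n3, k=0).
Iteration 1: edges from {n3} -> (n30, k=1), (n33, k=1), (n34, k=1).
Iteration 2: no outgoing edges from {n30,n33,n34}; recursion stops.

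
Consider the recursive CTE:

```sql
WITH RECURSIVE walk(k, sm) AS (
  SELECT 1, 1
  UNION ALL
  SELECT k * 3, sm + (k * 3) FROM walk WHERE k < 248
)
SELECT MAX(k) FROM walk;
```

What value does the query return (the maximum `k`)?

Base: k=1, sm=1.
Iteration 1: 1 < 248 holds -> k = 1 * 3 = 3, sm = 1 + 3 = 4.
Iteration 2: 3 < 248 holds -> k = 3 * 3 = 9, sm = 4 + 9 = 13.
Iteration 3: 9 < 248 holds -> k = 9 * 3 = 27, sm = 13 + 27 = 40.
Iteration 4: 27 < 248 holds -> k = 27 * 3 = 81, sm = 40 + 81 = 121.
Iteration 5: 81 < 248 holds -> k = 81 * 3 = 243, sm = 121 + 243 = 364.
Iteration 6: 243 < 248 holds -> k = 243 * 3 = 729, sm = 364 + 729 = 1093.
Iteration 7: 729 < 248 fails; recursion stops.
k values: 1, 3, 9, 27, 81, 243, 729; the maximum is 729.

729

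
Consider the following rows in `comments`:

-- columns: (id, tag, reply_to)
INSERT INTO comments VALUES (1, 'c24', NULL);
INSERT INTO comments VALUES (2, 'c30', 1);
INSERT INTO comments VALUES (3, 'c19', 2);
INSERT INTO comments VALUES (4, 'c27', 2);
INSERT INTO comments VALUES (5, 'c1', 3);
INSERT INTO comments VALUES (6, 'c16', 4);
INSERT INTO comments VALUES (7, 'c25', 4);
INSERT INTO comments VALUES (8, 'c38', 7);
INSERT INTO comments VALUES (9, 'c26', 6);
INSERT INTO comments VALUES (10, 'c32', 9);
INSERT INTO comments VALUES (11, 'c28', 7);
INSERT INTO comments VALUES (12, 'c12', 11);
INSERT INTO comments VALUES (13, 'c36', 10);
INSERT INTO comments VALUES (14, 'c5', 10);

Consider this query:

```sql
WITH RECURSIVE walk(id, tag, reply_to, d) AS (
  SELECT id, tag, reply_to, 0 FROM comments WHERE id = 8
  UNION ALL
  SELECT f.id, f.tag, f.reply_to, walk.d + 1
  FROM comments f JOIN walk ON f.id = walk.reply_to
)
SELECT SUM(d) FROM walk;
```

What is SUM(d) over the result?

10

Base: id=8 (c38), reply_to=7, d 0.
Iteration 1: join on id=7 -> c25 (id 7, reply_to=4, d 1).
Iteration 2: join on id=4 -> c27 (id 4, reply_to=2, d 2).
Iteration 3: join on id=2 -> c30 (id 2, reply_to=1, d 3).
Iteration 4: join on id=1 -> c24 (id 1, reply_to=NULL, d 4).
Iteration 5: reply_to is NULL; no match; recursion stops.
SUM(d) = 0 + 1 + 2 + 3 + 4 = 10.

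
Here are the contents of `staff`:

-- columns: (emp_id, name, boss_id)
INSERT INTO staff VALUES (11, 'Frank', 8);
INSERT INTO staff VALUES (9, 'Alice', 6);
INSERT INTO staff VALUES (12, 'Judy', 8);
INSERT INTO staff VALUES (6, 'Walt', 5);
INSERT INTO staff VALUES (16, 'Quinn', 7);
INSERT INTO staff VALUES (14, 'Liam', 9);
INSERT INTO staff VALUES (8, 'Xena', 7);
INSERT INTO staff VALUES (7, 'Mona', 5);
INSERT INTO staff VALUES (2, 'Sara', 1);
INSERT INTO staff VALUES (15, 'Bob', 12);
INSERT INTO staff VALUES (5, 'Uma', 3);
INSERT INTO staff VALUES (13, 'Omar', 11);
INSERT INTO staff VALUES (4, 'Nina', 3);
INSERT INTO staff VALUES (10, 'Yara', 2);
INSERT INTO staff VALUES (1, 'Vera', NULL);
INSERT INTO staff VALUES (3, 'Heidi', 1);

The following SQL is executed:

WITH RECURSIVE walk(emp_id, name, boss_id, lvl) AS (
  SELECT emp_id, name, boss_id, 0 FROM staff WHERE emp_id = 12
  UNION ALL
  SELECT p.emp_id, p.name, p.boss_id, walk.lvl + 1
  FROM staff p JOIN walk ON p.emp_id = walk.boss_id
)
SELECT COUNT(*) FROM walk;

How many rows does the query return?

Base: emp_id=12 (Judy), boss_id=8, lvl 0.
Iteration 1: join on emp_id=8 -> Xena (id 8, boss_id=7, lvl 1).
Iteration 2: join on emp_id=7 -> Mona (id 7, boss_id=5, lvl 2).
Iteration 3: join on emp_id=5 -> Uma (id 5, boss_id=3, lvl 3).
Iteration 4: join on emp_id=3 -> Heidi (id 3, boss_id=1, lvl 4).
Iteration 5: join on emp_id=1 -> Vera (id 1, boss_id=NULL, lvl 5).
Iteration 6: boss_id is NULL; no match; recursion stops.
Total rows emitted: 6.

6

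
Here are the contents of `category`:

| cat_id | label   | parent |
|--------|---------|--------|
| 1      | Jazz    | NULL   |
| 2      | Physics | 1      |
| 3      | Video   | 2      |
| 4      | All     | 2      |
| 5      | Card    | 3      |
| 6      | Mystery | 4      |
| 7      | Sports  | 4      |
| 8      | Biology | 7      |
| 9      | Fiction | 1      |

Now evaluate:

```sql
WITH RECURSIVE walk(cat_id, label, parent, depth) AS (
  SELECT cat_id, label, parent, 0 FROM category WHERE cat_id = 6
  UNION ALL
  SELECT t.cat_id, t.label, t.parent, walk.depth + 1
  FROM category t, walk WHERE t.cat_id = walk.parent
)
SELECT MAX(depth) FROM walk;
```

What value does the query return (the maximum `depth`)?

Base: cat_id=6 (Mystery), parent=4, depth 0.
Iteration 1: join on cat_id=4 -> All (id 4, parent=2, depth 1).
Iteration 2: join on cat_id=2 -> Physics (id 2, parent=1, depth 2).
Iteration 3: join on cat_id=1 -> Jazz (id 1, parent=NULL, depth 3).
Iteration 4: parent is NULL; no match; recursion stops.
depth values: 0, 1, 2, 3; the maximum is 3.

3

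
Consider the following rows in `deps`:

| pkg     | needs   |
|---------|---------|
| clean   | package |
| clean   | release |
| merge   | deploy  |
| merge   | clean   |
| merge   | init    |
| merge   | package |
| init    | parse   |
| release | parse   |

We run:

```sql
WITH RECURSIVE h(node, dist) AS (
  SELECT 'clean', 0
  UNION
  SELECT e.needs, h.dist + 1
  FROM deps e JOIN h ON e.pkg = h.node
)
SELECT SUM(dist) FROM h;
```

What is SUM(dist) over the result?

Base: (clean, dist=0).
Iteration 1: edges from {clean} -> (package, dist=1), (release, dist=1).
Iteration 2: edges from {package,release} -> (parse, dist=2).
Iteration 3: no outgoing edges from {parse}; recursion stops.
SUM(dist) = 0 + 1 + 1 + 2 = 4.

4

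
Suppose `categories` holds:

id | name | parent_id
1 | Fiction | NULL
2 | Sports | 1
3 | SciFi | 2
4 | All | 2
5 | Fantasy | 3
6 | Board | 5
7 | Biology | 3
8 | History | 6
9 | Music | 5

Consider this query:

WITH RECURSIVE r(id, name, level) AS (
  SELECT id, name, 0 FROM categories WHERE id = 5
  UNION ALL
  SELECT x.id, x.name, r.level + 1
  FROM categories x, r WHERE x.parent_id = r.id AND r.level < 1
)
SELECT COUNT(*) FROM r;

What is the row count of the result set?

3

Base: id=5 (Fantasy) at level 0.
Iteration 1: rows with parent_id in {5} -> Board (id 6, level 1), Music (id 9, level 1).
Iteration 2: level < 1 fails for all current rows; recursion stops.
Total rows emitted: 3.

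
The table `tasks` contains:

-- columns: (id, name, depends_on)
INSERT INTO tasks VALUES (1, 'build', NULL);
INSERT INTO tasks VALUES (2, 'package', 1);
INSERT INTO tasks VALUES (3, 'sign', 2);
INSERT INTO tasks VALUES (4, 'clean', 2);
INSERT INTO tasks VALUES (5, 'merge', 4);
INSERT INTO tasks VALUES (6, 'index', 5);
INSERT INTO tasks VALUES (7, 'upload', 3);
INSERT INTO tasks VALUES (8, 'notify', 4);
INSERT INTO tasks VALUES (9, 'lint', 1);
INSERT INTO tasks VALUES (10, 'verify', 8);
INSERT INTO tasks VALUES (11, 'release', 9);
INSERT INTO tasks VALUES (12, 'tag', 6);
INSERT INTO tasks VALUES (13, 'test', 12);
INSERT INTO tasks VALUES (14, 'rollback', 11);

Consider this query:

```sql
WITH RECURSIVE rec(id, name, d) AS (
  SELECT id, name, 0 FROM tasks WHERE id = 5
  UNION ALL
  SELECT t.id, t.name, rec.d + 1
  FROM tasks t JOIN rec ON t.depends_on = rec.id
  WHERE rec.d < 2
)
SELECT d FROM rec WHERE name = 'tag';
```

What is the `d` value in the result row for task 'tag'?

Base: id=5 (merge) at d 0.
Iteration 1: rows with depends_on in {5} -> index (id 6, d 1).
Iteration 2: rows with depends_on in {6} -> tag (id 12, d 2).
Iteration 3: d < 2 fails for all current rows; recursion stops.

2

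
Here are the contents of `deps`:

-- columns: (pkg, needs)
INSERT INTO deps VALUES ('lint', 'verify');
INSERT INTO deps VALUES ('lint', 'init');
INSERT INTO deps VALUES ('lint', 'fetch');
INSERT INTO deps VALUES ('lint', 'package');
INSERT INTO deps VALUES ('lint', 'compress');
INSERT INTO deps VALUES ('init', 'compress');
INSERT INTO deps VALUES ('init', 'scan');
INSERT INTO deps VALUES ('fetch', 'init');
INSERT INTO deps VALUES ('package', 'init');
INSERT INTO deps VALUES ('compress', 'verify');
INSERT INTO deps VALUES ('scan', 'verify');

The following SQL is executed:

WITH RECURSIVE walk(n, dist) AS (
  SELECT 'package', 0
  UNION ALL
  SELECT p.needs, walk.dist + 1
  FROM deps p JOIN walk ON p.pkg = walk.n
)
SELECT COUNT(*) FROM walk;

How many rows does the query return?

6

Base: (package, dist=0).
Iteration 1: edges from {package} -> (init, dist=1).
Iteration 2: edges from {init} -> (compress, dist=2), (scan, dist=2).
Iteration 3: edges from {compress,scan} -> (verify, dist=3) x2. [UNION ALL keeps all 2 new rows, including repeats]
Iteration 4: no outgoing edges from {verify}; recursion stops.
Total rows emitted: 6.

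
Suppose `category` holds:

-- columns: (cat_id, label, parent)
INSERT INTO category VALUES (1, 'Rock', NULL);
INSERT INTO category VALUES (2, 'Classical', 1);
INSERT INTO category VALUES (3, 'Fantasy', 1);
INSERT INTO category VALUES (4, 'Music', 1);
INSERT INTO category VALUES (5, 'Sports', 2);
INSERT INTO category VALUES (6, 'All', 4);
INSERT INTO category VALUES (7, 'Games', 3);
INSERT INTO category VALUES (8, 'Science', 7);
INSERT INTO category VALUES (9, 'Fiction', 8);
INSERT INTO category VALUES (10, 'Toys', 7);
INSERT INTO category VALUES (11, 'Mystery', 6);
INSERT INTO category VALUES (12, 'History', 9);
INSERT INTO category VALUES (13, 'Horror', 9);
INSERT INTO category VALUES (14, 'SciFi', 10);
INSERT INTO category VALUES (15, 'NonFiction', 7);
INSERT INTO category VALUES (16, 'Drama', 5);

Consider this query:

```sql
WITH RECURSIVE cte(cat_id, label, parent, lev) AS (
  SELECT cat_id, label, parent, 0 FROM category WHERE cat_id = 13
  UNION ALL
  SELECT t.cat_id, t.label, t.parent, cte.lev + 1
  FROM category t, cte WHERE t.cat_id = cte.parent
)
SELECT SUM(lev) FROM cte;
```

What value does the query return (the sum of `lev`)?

Base: cat_id=13 (Horror), parent=9, lev 0.
Iteration 1: join on cat_id=9 -> Fiction (id 9, parent=8, lev 1).
Iteration 2: join on cat_id=8 -> Science (id 8, parent=7, lev 2).
Iteration 3: join on cat_id=7 -> Games (id 7, parent=3, lev 3).
Iteration 4: join on cat_id=3 -> Fantasy (id 3, parent=1, lev 4).
Iteration 5: join on cat_id=1 -> Rock (id 1, parent=NULL, lev 5).
Iteration 6: parent is NULL; no match; recursion stops.
SUM(lev) = 0 + 1 + 2 + 3 + 4 + 5 = 15.

15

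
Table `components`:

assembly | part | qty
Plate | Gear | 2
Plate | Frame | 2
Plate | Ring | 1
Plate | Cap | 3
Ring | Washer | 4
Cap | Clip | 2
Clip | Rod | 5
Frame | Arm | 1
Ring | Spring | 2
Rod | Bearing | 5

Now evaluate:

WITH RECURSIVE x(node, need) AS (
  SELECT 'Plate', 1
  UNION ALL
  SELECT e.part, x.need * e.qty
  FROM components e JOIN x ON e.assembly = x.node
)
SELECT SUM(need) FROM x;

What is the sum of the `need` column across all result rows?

Base: (Plate, need=1).
Iteration 1: components of {Plate} -> Cap = 1*3 = 3, Frame = 1*2 = 2, Gear = 1*2 = 2, Ring = 1*1 = 1.
Iteration 2: components of {Cap,Frame,Gear,Ring} -> Arm = 2*1 = 2, Clip = 3*2 = 6, Spring = 1*2 = 2, Washer = 1*4 = 4.
Iteration 3: components of {Arm,Clip,Spring,Washer} -> Rod = 6*5 = 30.
Iteration 4: components of {Rod} -> Bearing = 30*5 = 150.
Iteration 5: no further components; recursion stops.
SUM(need) = 1 + 2 + 2 + 1 + 3 + 2 + 4 + 2 + 6 + 30 + 150 = 203.

203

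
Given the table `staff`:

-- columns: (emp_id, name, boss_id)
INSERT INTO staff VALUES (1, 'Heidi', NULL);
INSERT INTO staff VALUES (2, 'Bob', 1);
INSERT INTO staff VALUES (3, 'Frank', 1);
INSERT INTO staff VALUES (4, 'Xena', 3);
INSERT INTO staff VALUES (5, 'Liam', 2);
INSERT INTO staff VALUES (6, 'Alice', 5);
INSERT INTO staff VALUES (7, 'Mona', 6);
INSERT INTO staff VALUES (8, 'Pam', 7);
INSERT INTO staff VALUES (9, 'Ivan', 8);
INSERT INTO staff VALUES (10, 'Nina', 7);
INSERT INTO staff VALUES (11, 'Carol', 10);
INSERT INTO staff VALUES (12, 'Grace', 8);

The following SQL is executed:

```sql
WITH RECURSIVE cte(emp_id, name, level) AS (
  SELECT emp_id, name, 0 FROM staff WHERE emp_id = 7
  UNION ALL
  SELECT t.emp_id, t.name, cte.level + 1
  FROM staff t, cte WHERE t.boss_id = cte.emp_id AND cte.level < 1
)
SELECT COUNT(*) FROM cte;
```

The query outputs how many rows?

3

Base: emp_id=7 (Mona) at level 0.
Iteration 1: rows with boss_id in {7} -> Pam (id 8, level 1), Nina (id 10, level 1).
Iteration 2: level < 1 fails for all current rows; recursion stops.
Total rows emitted: 3.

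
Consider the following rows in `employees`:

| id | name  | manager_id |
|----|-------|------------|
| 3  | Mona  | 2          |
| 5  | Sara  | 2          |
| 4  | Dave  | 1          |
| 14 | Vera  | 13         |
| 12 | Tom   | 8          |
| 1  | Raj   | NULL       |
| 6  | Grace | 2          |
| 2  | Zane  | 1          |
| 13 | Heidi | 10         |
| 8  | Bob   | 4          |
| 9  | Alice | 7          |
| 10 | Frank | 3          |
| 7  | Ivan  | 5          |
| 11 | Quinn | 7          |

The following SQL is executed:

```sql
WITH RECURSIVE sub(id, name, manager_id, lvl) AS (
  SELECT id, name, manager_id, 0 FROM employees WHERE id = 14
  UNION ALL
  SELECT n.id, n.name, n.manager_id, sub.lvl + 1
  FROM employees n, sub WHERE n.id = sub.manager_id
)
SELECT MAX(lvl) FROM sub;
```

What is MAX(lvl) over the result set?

5

Base: id=14 (Vera), manager_id=13, lvl 0.
Iteration 1: join on id=13 -> Heidi (id 13, manager_id=10, lvl 1).
Iteration 2: join on id=10 -> Frank (id 10, manager_id=3, lvl 2).
Iteration 3: join on id=3 -> Mona (id 3, manager_id=2, lvl 3).
Iteration 4: join on id=2 -> Zane (id 2, manager_id=1, lvl 4).
Iteration 5: join on id=1 -> Raj (id 1, manager_id=NULL, lvl 5).
Iteration 6: manager_id is NULL; no match; recursion stops.
lvl values: 0, 1, 2, 3, 4, 5; the maximum is 5.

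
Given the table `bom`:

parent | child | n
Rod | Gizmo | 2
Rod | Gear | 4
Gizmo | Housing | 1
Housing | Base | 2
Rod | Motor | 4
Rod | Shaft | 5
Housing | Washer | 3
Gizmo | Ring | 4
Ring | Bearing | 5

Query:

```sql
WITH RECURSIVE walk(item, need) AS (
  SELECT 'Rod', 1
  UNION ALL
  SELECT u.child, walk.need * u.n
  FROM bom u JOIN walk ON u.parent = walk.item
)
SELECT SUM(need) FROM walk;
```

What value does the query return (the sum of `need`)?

76

Base: (Rod, need=1).
Iteration 1: components of {Rod} -> Gear = 1*4 = 4, Gizmo = 1*2 = 2, Motor = 1*4 = 4, Shaft = 1*5 = 5.
Iteration 2: components of {Gear,Gizmo,Motor,Shaft} -> Housing = 2*1 = 2, Ring = 2*4 = 8.
Iteration 3: components of {Housing,Ring} -> Base = 2*2 = 4, Bearing = 8*5 = 40, Washer = 2*3 = 6.
Iteration 4: no further components; recursion stops.
SUM(need) = 1 + 2 + 4 + 4 + 5 + 2 + 8 + 4 + 6 + 40 = 76.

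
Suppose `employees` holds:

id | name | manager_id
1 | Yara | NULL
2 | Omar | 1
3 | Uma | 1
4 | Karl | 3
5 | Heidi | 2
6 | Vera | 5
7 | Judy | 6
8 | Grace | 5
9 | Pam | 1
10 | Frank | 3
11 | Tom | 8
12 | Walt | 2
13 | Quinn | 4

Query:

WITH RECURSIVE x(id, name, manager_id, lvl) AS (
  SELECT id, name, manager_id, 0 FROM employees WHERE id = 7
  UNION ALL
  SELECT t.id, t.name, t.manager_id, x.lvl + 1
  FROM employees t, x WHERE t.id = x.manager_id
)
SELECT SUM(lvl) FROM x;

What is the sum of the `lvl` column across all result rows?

Base: id=7 (Judy), manager_id=6, lvl 0.
Iteration 1: join on id=6 -> Vera (id 6, manager_id=5, lvl 1).
Iteration 2: join on id=5 -> Heidi (id 5, manager_id=2, lvl 2).
Iteration 3: join on id=2 -> Omar (id 2, manager_id=1, lvl 3).
Iteration 4: join on id=1 -> Yara (id 1, manager_id=NULL, lvl 4).
Iteration 5: manager_id is NULL; no match; recursion stops.
SUM(lvl) = 0 + 1 + 2 + 3 + 4 = 10.

10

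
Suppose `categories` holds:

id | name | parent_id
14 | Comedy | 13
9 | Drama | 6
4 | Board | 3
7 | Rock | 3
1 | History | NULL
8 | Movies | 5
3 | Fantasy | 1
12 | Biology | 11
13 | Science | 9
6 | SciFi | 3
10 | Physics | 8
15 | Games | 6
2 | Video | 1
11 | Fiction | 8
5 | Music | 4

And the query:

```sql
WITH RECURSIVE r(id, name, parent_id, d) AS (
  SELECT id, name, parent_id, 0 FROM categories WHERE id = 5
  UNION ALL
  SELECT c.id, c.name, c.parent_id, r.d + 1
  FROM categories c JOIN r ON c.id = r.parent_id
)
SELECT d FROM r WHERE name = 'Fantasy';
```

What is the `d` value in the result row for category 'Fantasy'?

Base: id=5 (Music), parent_id=4, d 0.
Iteration 1: join on id=4 -> Board (id 4, parent_id=3, d 1).
Iteration 2: join on id=3 -> Fantasy (id 3, parent_id=1, d 2).
Iteration 3: join on id=1 -> History (id 1, parent_id=NULL, d 3).
Iteration 4: parent_id is NULL; no match; recursion stops.

2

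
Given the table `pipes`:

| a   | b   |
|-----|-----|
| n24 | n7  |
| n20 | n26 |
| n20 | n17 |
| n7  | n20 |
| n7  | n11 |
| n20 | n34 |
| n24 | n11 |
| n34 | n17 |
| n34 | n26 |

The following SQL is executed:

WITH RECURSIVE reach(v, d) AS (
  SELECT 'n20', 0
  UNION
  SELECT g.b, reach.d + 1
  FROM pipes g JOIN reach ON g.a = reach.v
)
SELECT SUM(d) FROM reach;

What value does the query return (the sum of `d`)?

7

Base: (n20, d=0).
Iteration 1: edges from {n20} -> (n17, d=1), (n26, d=1), (n34, d=1).
Iteration 2: edges from {n17,n26,n34} -> (n17, d=2), (n26, d=2).
Iteration 3: no outgoing edges from {n17,n26}; recursion stops.
SUM(d) = 0 + 1 + 1 + 1 + 2 + 2 = 7.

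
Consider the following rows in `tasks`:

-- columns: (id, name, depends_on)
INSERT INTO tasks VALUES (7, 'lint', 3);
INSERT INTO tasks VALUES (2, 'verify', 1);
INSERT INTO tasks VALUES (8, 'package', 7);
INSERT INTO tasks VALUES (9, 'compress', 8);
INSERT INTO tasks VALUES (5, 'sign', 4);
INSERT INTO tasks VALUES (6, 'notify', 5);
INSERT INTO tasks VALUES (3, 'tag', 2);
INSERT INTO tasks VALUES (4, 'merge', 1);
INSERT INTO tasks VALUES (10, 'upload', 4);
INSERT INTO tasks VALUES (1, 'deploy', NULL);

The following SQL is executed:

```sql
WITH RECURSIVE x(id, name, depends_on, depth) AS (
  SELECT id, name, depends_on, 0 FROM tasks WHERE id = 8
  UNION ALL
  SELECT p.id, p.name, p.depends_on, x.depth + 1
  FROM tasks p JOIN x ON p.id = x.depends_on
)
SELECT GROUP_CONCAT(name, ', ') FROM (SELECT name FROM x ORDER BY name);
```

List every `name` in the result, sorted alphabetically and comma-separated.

Base: id=8 (package), depends_on=7, depth 0.
Iteration 1: join on id=7 -> lint (id 7, depends_on=3, depth 1).
Iteration 2: join on id=3 -> tag (id 3, depends_on=2, depth 2).
Iteration 3: join on id=2 -> verify (id 2, depends_on=1, depth 3).
Iteration 4: join on id=1 -> deploy (id 1, depends_on=NULL, depth 4).
Iteration 5: depends_on is NULL; no match; recursion stops.

deploy, lint, package, tag, verify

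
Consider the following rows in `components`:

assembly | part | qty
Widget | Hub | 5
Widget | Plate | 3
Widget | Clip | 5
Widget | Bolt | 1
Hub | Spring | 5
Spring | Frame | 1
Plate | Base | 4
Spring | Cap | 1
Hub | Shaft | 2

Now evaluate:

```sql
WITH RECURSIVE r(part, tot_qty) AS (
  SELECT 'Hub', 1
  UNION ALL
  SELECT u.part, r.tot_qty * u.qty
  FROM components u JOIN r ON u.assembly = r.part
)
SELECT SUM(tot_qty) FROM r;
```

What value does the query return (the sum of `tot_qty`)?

18

Base: (Hub, tot_qty=1).
Iteration 1: components of {Hub} -> Shaft = 1*2 = 2, Spring = 1*5 = 5.
Iteration 2: components of {Shaft,Spring} -> Cap = 5*1 = 5, Frame = 5*1 = 5.
Iteration 3: no further components; recursion stops.
SUM(tot_qty) = 1 + 5 + 2 + 5 + 5 = 18.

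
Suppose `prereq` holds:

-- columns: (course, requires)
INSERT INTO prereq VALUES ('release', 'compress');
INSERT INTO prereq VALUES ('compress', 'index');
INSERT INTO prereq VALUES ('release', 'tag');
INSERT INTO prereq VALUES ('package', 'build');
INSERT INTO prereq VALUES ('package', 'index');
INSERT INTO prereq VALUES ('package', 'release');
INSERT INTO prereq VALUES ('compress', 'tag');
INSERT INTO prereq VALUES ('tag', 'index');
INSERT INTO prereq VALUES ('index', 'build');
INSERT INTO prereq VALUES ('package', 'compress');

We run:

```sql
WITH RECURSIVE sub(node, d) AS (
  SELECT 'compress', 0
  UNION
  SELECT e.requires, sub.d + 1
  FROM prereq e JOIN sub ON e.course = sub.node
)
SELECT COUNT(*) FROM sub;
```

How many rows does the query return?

Base: (compress, d=0).
Iteration 1: edges from {compress} -> (index, d=1), (tag, d=1).
Iteration 2: edges from {index,tag} -> (build, d=2), (index, d=2).
Iteration 3: edges from {build,index} -> (build, d=3).
Iteration 4: no outgoing edges from {build}; recursion stops.
Total rows emitted: 6.

6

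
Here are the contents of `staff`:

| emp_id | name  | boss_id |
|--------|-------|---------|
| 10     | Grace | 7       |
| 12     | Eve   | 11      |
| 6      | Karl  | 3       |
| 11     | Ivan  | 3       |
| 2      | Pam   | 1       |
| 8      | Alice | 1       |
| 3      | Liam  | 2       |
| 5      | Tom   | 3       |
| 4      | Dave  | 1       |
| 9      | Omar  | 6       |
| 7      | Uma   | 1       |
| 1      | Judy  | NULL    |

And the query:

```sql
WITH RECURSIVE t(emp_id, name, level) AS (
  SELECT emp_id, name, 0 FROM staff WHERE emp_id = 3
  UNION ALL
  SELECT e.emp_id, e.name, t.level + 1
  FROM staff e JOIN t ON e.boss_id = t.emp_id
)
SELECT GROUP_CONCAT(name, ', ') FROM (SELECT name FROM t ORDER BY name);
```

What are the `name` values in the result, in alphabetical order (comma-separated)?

Eve, Ivan, Karl, Liam, Omar, Tom

Base: emp_id=3 (Liam) at level 0.
Iteration 1: rows with boss_id in {3} -> Tom (id 5, level 1), Karl (id 6, level 1), Ivan (id 11, level 1).
Iteration 2: rows with boss_id in {5,6,11} -> Omar (id 9, level 2), Eve (id 12, level 2).
Iteration 3: no rows with boss_id in {9,12}; recursion stops.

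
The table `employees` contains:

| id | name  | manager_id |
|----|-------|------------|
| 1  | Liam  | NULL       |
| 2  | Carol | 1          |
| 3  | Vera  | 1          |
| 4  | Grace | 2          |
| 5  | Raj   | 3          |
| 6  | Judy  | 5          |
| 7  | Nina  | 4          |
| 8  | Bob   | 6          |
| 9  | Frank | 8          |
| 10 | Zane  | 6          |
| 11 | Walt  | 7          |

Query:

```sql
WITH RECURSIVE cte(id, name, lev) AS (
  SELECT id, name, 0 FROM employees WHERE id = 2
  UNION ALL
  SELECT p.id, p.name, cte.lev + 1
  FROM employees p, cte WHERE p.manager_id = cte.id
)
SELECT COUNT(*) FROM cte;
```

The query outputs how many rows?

Base: id=2 (Carol) at lev 0.
Iteration 1: rows with manager_id in {2} -> Grace (id 4, lev 1).
Iteration 2: rows with manager_id in {4} -> Nina (id 7, lev 2).
Iteration 3: rows with manager_id in {7} -> Walt (id 11, lev 3).
Iteration 4: no rows with manager_id in {11}; recursion stops.
Total rows emitted: 4.

4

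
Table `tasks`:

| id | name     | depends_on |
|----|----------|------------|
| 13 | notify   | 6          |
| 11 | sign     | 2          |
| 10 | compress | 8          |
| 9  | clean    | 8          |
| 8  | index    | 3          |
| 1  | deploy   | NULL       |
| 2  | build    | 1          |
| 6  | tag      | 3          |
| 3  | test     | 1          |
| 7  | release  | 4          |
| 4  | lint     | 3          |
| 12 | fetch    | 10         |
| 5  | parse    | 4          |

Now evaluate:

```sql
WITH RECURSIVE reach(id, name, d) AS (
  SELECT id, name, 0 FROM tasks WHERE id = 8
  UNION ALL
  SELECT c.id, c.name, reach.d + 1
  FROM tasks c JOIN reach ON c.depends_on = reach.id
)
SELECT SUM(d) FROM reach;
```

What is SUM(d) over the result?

4

Base: id=8 (index) at d 0.
Iteration 1: rows with depends_on in {8} -> clean (id 9, d 1), compress (id 10, d 1).
Iteration 2: rows with depends_on in {9,10} -> fetch (id 12, d 2).
Iteration 3: no rows with depends_on in {12}; recursion stops.
SUM(d) = 0 + 1 + 1 + 2 = 4.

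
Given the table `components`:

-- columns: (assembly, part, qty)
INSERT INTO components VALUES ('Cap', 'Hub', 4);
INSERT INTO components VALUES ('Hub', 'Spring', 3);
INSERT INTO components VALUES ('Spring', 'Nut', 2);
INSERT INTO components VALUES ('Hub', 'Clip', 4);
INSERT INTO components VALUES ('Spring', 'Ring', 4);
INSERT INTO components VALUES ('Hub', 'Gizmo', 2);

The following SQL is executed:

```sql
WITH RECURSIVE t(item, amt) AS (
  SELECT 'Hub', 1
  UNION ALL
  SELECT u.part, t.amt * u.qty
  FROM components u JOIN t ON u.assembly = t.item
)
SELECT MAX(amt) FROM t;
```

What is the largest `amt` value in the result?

12

Base: (Hub, amt=1).
Iteration 1: components of {Hub} -> Clip = 1*4 = 4, Gizmo = 1*2 = 2, Spring = 1*3 = 3.
Iteration 2: components of {Clip,Gizmo,Spring} -> Nut = 3*2 = 6, Ring = 3*4 = 12.
Iteration 3: no further components; recursion stops.
amt values: 1, 3, 4, 2, 6, 12; the maximum is 12.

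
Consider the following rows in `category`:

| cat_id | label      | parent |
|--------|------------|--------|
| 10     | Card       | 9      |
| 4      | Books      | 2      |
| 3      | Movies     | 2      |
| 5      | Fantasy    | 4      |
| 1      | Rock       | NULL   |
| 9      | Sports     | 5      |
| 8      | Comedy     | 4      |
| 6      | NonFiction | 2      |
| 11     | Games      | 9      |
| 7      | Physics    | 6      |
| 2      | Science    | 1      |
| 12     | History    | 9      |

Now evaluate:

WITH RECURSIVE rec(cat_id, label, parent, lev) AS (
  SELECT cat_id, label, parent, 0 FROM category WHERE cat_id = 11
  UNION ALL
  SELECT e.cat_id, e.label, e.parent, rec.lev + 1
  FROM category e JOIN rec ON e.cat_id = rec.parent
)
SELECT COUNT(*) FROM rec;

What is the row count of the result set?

6

Base: cat_id=11 (Games), parent=9, lev 0.
Iteration 1: join on cat_id=9 -> Sports (id 9, parent=5, lev 1).
Iteration 2: join on cat_id=5 -> Fantasy (id 5, parent=4, lev 2).
Iteration 3: join on cat_id=4 -> Books (id 4, parent=2, lev 3).
Iteration 4: join on cat_id=2 -> Science (id 2, parent=1, lev 4).
Iteration 5: join on cat_id=1 -> Rock (id 1, parent=NULL, lev 5).
Iteration 6: parent is NULL; no match; recursion stops.
Total rows emitted: 6.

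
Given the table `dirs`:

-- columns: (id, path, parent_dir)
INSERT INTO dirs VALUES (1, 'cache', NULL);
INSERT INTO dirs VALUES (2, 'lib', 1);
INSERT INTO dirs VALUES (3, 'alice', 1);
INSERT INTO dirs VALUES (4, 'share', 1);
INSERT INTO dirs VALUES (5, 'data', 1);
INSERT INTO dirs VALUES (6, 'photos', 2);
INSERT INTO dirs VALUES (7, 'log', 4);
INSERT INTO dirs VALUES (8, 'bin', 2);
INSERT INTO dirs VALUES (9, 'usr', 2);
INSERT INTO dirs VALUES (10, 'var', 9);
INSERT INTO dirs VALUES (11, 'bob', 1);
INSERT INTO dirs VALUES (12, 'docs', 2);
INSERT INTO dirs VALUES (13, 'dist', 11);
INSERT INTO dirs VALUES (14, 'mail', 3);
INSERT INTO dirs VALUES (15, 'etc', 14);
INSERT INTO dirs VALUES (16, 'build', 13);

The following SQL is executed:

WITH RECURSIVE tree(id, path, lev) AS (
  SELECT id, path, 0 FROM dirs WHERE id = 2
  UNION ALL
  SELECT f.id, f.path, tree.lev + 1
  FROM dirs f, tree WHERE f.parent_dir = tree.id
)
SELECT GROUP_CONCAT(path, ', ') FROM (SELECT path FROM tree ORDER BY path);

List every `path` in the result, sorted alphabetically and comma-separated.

bin, docs, lib, photos, usr, var

Base: id=2 (lib) at lev 0.
Iteration 1: rows with parent_dir in {2} -> photos (id 6, lev 1), bin (id 8, lev 1), usr (id 9, lev 1), docs (id 12, lev 1).
Iteration 2: rows with parent_dir in {6,8,9,12} -> var (id 10, lev 2).
Iteration 3: no rows with parent_dir in {10}; recursion stops.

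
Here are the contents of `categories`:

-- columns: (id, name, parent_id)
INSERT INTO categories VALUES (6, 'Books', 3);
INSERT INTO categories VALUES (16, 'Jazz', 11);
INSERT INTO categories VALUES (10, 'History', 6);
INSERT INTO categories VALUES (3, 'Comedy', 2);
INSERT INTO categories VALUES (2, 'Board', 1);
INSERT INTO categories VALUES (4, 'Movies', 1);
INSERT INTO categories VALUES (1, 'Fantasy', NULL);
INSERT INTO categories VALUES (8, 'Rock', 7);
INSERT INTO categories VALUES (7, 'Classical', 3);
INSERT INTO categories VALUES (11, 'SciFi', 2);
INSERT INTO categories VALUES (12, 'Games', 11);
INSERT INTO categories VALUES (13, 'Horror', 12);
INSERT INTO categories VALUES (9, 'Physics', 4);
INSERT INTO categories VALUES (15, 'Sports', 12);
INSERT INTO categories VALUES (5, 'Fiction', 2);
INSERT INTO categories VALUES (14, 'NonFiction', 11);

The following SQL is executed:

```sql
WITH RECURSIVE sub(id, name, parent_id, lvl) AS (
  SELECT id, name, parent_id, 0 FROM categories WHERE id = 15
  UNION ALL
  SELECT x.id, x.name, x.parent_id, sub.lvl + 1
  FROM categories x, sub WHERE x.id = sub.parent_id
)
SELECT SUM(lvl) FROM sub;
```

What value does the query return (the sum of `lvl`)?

Base: id=15 (Sports), parent_id=12, lvl 0.
Iteration 1: join on id=12 -> Games (id 12, parent_id=11, lvl 1).
Iteration 2: join on id=11 -> SciFi (id 11, parent_id=2, lvl 2).
Iteration 3: join on id=2 -> Board (id 2, parent_id=1, lvl 3).
Iteration 4: join on id=1 -> Fantasy (id 1, parent_id=NULL, lvl 4).
Iteration 5: parent_id is NULL; no match; recursion stops.
SUM(lvl) = 0 + 1 + 2 + 3 + 4 = 10.

10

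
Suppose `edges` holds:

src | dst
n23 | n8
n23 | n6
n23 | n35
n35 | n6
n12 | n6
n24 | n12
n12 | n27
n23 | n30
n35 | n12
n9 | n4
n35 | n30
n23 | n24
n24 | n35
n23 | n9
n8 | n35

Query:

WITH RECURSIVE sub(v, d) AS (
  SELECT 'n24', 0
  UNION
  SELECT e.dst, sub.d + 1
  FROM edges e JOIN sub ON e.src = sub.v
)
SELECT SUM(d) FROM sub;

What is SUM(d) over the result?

Base: (n24, d=0).
Iteration 1: edges from {n24} -> (n12, d=1), (n35, d=1).
Iteration 2: edges from {n12,n35} -> (n12, d=2), (n27, d=2), (n30, d=2), (n6, d=2). [UNION drops 1 duplicate row(s)]
Iteration 3: edges from {n12,n27,n30,n6} -> (n27, d=3), (n6, d=3).
Iteration 4: no outgoing edges from {n27,n6}; recursion stops.
SUM(d) = 0 + 1 + 1 + 2 + 2 + 2 + 2 + 3 + 3 = 16.

16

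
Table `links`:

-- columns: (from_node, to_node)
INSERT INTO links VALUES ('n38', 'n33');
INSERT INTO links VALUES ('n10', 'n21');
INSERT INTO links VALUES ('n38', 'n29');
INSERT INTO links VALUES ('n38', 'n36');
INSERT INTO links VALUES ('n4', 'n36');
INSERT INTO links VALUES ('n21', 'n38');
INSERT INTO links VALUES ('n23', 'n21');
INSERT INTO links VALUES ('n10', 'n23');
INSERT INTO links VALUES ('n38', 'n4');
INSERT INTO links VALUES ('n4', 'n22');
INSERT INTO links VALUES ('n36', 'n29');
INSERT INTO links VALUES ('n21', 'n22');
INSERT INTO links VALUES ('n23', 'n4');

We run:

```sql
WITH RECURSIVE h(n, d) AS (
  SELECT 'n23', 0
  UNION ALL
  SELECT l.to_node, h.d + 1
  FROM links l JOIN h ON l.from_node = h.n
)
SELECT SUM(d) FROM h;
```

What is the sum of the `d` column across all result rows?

Base: (n23, d=0).
Iteration 1: edges from {n23} -> (n21, d=1), (n4, d=1).
Iteration 2: edges from {n21,n4} -> (n22, d=2) x2, (n36, d=2), (n38, d=2). [UNION ALL keeps all 4 new rows, including repeats]
Iteration 3: edges from {n22,n36,n38} -> (n29, d=3) x2, (n33, d=3), (n36, d=3), (n4, d=3). [UNION ALL keeps all 5 new rows, including repeats]
Iteration 4: edges from {n29,n33,n36,n4} -> (n22, d=4), (n29, d=4), (n36, d=4).
Iteration 5: edges from {n22,n29,n36} -> (n29, d=5).
Iteration 6: no outgoing edges from {n29}; recursion stops.
SUM(d) = 0 + 1 + 1 + 2 + 2 + 2 + 2 + 3 + 3 + 3 + 3 + 3 + 4 + 4 + 4 + 5 = 42.

42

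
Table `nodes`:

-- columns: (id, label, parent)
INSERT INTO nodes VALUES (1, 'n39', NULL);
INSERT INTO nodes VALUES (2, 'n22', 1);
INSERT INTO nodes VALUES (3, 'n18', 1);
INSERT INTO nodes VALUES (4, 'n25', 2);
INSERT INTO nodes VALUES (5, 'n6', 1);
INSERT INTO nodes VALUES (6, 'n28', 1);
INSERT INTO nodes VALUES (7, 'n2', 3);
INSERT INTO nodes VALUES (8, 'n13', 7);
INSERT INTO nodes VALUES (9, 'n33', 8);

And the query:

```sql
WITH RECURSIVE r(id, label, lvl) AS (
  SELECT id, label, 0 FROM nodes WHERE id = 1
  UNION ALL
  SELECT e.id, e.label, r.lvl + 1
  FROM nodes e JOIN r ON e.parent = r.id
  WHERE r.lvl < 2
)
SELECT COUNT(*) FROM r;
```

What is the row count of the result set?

7

Base: id=1 (n39) at lvl 0.
Iteration 1: rows with parent in {1} -> n22 (id 2, lvl 1), n18 (id 3, lvl 1), n6 (id 5, lvl 1), n28 (id 6, lvl 1).
Iteration 2: rows with parent in {2,3,5,6} -> n25 (id 4, lvl 2), n2 (id 7, lvl 2).
Iteration 3: lvl < 2 fails for all current rows; recursion stops.
Total rows emitted: 7.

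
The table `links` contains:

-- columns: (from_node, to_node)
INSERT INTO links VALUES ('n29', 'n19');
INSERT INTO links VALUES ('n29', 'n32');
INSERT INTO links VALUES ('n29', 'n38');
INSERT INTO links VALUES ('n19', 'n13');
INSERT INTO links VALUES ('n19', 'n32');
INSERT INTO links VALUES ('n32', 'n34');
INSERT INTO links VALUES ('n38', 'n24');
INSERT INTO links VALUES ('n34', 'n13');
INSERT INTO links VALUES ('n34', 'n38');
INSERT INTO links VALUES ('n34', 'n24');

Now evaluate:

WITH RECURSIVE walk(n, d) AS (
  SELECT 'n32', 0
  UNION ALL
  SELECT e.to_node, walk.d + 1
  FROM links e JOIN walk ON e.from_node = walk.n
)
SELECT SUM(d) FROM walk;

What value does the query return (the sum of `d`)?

10

Base: (n32, d=0).
Iteration 1: edges from {n32} -> (n34, d=1).
Iteration 2: edges from {n34} -> (n13, d=2), (n24, d=2), (n38, d=2).
Iteration 3: edges from {n13,n24,n38} -> (n24, d=3).
Iteration 4: no outgoing edges from {n24}; recursion stops.
SUM(d) = 0 + 1 + 2 + 2 + 2 + 3 = 10.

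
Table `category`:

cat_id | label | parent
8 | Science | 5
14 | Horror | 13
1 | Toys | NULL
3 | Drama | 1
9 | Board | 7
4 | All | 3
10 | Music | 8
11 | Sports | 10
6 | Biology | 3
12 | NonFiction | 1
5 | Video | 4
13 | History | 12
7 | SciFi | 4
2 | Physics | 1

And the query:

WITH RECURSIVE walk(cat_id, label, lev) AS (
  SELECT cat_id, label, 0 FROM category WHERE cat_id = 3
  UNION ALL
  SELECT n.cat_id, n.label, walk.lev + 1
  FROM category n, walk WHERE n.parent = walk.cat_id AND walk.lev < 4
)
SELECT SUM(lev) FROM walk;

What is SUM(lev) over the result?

16

Base: cat_id=3 (Drama) at lev 0.
Iteration 1: rows with parent in {3} -> All (id 4, lev 1), Biology (id 6, lev 1).
Iteration 2: rows with parent in {4,6} -> Video (id 5, lev 2), SciFi (id 7, lev 2).
Iteration 3: rows with parent in {5,7} -> Science (id 8, lev 3), Board (id 9, lev 3).
Iteration 4: rows with parent in {8,9} -> Music (id 10, lev 4).
Iteration 5: lev < 4 fails for all current rows; recursion stops.
SUM(lev) = 0 + 1 + 1 + 2 + 2 + 3 + 3 + 4 = 16.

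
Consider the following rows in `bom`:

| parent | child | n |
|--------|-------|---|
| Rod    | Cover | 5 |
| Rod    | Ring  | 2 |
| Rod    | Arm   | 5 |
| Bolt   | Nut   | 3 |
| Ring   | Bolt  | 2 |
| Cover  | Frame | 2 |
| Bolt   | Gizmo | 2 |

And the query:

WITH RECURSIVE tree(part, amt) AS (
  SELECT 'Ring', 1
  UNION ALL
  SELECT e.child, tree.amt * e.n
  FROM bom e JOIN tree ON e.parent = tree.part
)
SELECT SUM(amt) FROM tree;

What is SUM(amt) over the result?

13

Base: (Ring, amt=1).
Iteration 1: components of {Ring} -> Bolt = 1*2 = 2.
Iteration 2: components of {Bolt} -> Gizmo = 2*2 = 4, Nut = 2*3 = 6.
Iteration 3: no further components; recursion stops.
SUM(amt) = 1 + 2 + 6 + 4 = 13.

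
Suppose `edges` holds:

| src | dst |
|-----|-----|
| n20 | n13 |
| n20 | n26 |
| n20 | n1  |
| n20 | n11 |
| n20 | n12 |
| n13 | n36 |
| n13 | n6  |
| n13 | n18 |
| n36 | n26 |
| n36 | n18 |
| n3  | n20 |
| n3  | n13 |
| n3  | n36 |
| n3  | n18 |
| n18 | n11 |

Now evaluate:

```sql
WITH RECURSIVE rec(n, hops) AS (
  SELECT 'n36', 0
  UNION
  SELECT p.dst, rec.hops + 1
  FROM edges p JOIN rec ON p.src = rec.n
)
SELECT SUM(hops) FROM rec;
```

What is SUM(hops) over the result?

Base: (n36, hops=0).
Iteration 1: edges from {n36} -> (n18, hops=1), (n26, hops=1).
Iteration 2: edges from {n18,n26} -> (n11, hops=2).
Iteration 3: no outgoing edges from {n11}; recursion stops.
SUM(hops) = 0 + 1 + 1 + 2 = 4.

4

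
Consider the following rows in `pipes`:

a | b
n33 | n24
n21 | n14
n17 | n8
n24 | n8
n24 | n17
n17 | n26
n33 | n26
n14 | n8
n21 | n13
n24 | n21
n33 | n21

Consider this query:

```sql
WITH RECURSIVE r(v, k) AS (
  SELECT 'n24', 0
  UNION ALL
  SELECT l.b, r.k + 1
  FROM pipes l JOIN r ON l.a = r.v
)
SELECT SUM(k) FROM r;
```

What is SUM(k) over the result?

Base: (n24, k=0).
Iteration 1: edges from {n24} -> (n17, k=1), (n21, k=1), (n8, k=1).
Iteration 2: edges from {n17,n21,n8} -> (n13, k=2), (n14, k=2), (n26, k=2), (n8, k=2).
Iteration 3: edges from {n13,n14,n26,n8} -> (n8, k=3).
Iteration 4: no outgoing edges from {n8}; recursion stops.
SUM(k) = 0 + 1 + 1 + 1 + 2 + 2 + 2 + 2 + 3 = 14.

14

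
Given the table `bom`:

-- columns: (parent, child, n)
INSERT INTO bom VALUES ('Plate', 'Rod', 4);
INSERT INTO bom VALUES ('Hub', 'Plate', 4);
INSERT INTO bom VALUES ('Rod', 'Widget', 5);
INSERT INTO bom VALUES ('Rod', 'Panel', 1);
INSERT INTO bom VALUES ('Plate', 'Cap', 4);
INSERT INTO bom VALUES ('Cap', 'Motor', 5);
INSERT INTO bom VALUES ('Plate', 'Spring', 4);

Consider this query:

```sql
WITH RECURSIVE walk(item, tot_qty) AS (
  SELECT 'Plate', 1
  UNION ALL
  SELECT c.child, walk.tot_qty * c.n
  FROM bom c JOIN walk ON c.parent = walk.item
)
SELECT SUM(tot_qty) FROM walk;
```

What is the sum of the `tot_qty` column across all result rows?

Base: (Plate, tot_qty=1).
Iteration 1: components of {Plate} -> Cap = 1*4 = 4, Rod = 1*4 = 4, Spring = 1*4 = 4.
Iteration 2: components of {Cap,Rod,Spring} -> Motor = 4*5 = 20, Panel = 4*1 = 4, Widget = 4*5 = 20.
Iteration 3: no further components; recursion stops.
SUM(tot_qty) = 1 + 4 + 4 + 4 + 20 + 20 + 4 = 57.

57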